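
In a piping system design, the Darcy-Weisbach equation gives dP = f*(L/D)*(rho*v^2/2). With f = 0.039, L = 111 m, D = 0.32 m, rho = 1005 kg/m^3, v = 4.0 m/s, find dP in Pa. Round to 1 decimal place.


dP = f * (L/D) * (rho*v^2/2)
dP = 0.039 * (111/0.32) * (1005*4.0^2/2)
L/D = 346.875
rho*v^2/2 = 1005*16.0/2 = 8040.0
dP = 0.039 * 346.875 * 8040.0
dP = 108766.1 Pa


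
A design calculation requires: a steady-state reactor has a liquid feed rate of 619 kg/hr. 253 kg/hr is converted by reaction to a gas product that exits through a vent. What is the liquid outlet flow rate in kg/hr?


Steady-state mass balance on the main outlet: F_out = F_in - F_removed
F_out = 619 - 253
F_out = 366 kg/hr


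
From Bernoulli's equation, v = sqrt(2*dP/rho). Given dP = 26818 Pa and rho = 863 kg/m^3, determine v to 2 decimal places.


v = sqrt(2*dP/rho)
v = sqrt(2*26818/863)
v = sqrt(62.150637)
v = 7.88 m/s


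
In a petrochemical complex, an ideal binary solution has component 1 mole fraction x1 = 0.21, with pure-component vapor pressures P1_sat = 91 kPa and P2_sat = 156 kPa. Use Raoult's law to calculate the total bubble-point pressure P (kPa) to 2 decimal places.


P = x1*P1_sat + x2*P2_sat
x2 = 1 - x1 = 1 - 0.21 = 0.79
P = 0.21*91 + 0.79*156
P = 19.11 + 123.24
P = 142.35 kPa


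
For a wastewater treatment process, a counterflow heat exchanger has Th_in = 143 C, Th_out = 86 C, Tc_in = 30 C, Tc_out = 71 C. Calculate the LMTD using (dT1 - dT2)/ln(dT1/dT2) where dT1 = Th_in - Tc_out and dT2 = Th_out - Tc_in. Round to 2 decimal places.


dT1 = Th_in - Tc_out = 143 - 71 = 72
dT2 = Th_out - Tc_in = 86 - 30 = 56
LMTD = (dT1 - dT2) / ln(dT1/dT2)
LMTD = (72 - 56) / ln(72/56)
LMTD = 63.67 K


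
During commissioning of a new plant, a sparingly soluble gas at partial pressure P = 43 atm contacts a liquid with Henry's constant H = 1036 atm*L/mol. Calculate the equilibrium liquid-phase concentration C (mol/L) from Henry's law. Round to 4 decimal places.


C = P / H
C = 43 / 1036
C = 0.0415 mol/L


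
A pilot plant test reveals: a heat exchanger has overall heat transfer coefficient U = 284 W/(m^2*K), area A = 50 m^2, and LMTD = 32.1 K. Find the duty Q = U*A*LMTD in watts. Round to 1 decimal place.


Q = U * A * LMTD
Q = 284 * 50 * 32.1
Q = 455820.0 W


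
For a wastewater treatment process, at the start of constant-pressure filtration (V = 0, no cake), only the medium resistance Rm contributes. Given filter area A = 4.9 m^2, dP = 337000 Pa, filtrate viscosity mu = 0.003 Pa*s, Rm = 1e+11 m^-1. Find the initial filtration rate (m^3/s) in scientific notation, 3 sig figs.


rate = A * dP / (mu * Rm)
rate = 4.9 * 337000 / (0.003 * 1e+11)
rate = 1651300.0 / 3.000e+08
rate = 5.50e-03 m^3/s


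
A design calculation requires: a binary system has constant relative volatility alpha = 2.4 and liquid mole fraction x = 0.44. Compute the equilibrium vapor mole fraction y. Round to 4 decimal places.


y = alpha*x / (1 + (alpha-1)*x)
y = 2.4*0.44 / (1 + (2.4-1)*0.44)
y = 1.056 / (1 + 0.616)
y = 1.056 / 1.616
y = 0.6535


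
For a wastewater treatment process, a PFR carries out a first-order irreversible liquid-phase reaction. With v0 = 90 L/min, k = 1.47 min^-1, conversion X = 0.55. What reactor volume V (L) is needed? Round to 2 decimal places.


V = (v0/k) * ln(1/(1-X))
V = (90/1.47) * ln(1/(1-0.55))
V = 61.22449 * ln(2.222222)
V = 61.22449 * 0.798508
V = 48.89 L


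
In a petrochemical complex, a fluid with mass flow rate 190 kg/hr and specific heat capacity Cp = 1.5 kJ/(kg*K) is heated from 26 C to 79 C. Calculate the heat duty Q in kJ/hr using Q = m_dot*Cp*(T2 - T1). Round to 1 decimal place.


Q = m_dot * Cp * (T2 - T1)
Q = 190 * 1.5 * (79 - 26)
Q = 190 * 1.5 * 53
Q = 15105.0 kJ/hr


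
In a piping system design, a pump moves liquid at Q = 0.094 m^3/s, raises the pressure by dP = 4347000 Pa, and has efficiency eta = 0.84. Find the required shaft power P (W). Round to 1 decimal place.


P = Q * dP / eta
P = 0.094 * 4347000 / 0.84
P = 408618.0 / 0.84
P = 486450.0 W


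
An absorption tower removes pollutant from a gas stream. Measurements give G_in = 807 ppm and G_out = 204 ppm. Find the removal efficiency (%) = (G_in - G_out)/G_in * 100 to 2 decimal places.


Efficiency = (G_in - G_out) / G_in * 100%
Efficiency = (807 - 204) / 807 * 100
Efficiency = 603 / 807 * 100
Efficiency = 74.72%


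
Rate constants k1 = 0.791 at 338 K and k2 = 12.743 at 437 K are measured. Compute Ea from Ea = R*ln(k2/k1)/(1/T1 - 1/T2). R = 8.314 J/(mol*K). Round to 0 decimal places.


Ea = R * ln(k2/k1) / (1/T1 - 1/T2)
ln(k2/k1) = ln(12.743/0.791) = 2.7794394
1/T1 - 1/T2 = 1/338 - 1/437 = 0.000670250362
Ea = 8.314 * 2.7794394 / 0.000670250362
Ea = 34477 J/mol


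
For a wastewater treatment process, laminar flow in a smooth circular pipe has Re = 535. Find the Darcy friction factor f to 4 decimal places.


f = 64 / Re
f = 64 / 535
f = 0.1196


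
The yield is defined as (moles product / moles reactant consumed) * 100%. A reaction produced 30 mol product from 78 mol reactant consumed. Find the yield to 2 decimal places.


Yield = (moles product / moles consumed) * 100%
Yield = (30 / 78) * 100
Yield = 0.3846 * 100
Yield = 38.46%


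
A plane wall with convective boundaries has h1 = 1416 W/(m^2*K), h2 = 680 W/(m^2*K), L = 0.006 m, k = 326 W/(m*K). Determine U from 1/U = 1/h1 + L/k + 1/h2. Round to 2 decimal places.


1/U = 1/h1 + L/k + 1/h2
1/U = 1/1416 + 0.006/326 + 1/680
1/U = 0.0007062147 + 1.84049e-05 + 0.0014705882
1/U = 0.0021952078
U = 455.54 W/(m^2*K)


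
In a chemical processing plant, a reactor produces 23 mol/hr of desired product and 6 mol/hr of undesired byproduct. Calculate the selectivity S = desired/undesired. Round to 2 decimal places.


S = desired product rate / undesired product rate
S = 23 / 6
S = 3.83


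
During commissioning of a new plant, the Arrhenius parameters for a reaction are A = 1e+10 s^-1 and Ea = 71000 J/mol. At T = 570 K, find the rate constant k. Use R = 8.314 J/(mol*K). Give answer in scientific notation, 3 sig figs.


k = A * exp(-Ea/(R*T))
k = 1e+10 * exp(-71000 / (8.314 * 570))
k = 1e+10 * exp(-14.982127)
k = 3.11e+03


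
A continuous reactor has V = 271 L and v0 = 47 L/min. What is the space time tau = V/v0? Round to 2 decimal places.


tau = V / v0
tau = 271 / 47
tau = 5.77 min


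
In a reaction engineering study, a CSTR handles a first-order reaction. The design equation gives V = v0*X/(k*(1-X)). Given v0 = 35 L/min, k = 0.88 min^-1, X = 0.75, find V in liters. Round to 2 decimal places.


V = v0 * X / (k * (1 - X))
V = 35 * 0.75 / (0.88 * (1 - 0.75))
V = 26.25 / (0.88 * 0.25)
V = 26.25 / 0.22
V = 119.32 L


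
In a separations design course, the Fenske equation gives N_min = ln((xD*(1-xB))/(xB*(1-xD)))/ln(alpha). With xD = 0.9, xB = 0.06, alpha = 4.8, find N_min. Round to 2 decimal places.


N_min = ln((xD*(1-xB))/(xB*(1-xD))) / ln(alpha)
Numerator inside ln: 0.846 / 0.006 = 141.0
ln(141.0) = 4.94876
ln(alpha) = ln(4.8) = 1.568616
N_min = 4.94876 / 1.568616 = 3.15


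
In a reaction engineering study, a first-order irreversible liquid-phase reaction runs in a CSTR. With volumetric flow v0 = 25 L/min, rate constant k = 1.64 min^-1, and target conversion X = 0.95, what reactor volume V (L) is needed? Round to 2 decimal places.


V = v0 * X / (k * (1 - X))
V = 25 * 0.95 / (1.64 * (1 - 0.95))
V = 23.75 / (1.64 * 0.05)
V = 23.75 / 0.082
V = 289.63 L


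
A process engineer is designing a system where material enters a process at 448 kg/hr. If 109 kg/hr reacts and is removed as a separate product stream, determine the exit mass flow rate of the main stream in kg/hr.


Steady-state mass balance on the main outlet: F_out = F_in - F_removed
F_out = 448 - 109
F_out = 339 kg/hr


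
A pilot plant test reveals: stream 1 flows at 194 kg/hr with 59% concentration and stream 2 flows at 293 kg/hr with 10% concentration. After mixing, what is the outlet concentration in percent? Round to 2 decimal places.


Mass balance on solute: F1*x1 + F2*x2 = F3*x3
F3 = F1 + F2 = 194 + 293 = 487 kg/hr
x3 = (F1*x1 + F2*x2)/F3
x3 = (194*0.59 + 293*0.1) / 487
x3 = 29.52%


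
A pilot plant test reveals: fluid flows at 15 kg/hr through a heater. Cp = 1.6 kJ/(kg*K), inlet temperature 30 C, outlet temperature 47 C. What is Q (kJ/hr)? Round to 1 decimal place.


Q = m_dot * Cp * (T2 - T1)
Q = 15 * 1.6 * (47 - 30)
Q = 15 * 1.6 * 17
Q = 408.0 kJ/hr


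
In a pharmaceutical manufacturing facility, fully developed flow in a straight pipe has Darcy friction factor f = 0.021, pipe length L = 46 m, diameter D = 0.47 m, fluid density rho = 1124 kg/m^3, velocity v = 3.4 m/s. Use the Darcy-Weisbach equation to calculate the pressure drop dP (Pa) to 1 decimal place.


dP = f * (L/D) * (rho*v^2/2)
dP = 0.021 * (46/0.47) * (1124*3.4^2/2)
L/D = 97.87234043
rho*v^2/2 = 1124*11.56/2 = 6496.72
dP = 0.021 * 97.87234043 * 6496.72
dP = 13352.8 Pa


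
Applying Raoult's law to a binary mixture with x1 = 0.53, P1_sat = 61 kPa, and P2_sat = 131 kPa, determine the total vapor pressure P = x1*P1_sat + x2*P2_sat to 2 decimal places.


P = x1*P1_sat + x2*P2_sat
x2 = 1 - x1 = 1 - 0.53 = 0.47
P = 0.53*61 + 0.47*131
P = 32.33 + 61.57
P = 93.90 kPa


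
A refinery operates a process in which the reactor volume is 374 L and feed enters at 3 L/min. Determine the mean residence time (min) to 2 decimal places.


tau = V / v0
tau = 374 / 3
tau = 124.67 min


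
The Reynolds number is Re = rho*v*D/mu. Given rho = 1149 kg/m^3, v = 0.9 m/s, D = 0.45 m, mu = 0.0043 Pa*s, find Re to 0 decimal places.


Re = rho * v * D / mu
Re = 1149 * 0.9 * 0.45 / 0.0043
Re = 465.345 / 0.0043
Re = 108220


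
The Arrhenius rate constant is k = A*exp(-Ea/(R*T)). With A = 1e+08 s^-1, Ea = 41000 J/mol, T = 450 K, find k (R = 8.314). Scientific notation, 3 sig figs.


k = A * exp(-Ea/(R*T))
k = 1e+08 * exp(-41000 / (8.314 * 450))
k = 1e+08 * exp(-10.958758)
k = 1.74e+03


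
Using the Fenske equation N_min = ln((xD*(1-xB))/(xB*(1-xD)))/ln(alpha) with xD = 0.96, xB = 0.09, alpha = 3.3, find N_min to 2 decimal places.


N_min = ln((xD*(1-xB))/(xB*(1-xD))) / ln(alpha)
Numerator inside ln: 0.8736 / 0.0036 = 242.666667
ln(242.666667) = 5.491689
ln(alpha) = ln(3.3) = 1.193922
N_min = 5.491689 / 1.193922 = 4.60


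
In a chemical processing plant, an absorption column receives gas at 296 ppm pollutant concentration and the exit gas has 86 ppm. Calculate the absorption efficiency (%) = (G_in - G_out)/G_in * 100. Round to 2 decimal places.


Efficiency = (G_in - G_out) / G_in * 100%
Efficiency = (296 - 86) / 296 * 100
Efficiency = 210 / 296 * 100
Efficiency = 70.95%


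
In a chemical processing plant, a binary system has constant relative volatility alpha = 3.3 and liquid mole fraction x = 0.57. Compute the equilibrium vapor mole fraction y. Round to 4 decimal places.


y = alpha*x / (1 + (alpha-1)*x)
y = 3.3*0.57 / (1 + (3.3-1)*0.57)
y = 1.881 / (1 + 1.311)
y = 1.881 / 2.311
y = 0.8139


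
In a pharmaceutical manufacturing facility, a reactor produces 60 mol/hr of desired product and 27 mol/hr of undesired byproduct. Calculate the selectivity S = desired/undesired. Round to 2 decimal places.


S = desired product rate / undesired product rate
S = 60 / 27
S = 2.22


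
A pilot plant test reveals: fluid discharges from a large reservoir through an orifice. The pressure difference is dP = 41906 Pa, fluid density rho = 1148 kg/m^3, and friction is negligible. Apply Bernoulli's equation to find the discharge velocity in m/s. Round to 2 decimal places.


v = sqrt(2*dP/rho)
v = sqrt(2*41906/1148)
v = sqrt(73.006969)
v = 8.54 m/s


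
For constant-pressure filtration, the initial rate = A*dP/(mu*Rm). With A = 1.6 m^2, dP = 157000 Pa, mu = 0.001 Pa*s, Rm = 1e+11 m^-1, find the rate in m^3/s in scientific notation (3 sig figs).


rate = A * dP / (mu * Rm)
rate = 1.6 * 157000 / (0.001 * 1e+11)
rate = 251200.0 / 1.000e+08
rate = 2.51e-03 m^3/s


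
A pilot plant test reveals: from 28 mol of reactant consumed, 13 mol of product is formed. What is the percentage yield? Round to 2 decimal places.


Yield = (moles product / moles consumed) * 100%
Yield = (13 / 28) * 100
Yield = 0.4643 * 100
Yield = 46.43%


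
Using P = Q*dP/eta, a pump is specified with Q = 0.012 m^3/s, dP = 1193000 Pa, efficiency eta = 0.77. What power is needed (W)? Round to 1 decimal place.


P = Q * dP / eta
P = 0.012 * 1193000 / 0.77
P = 14316.0 / 0.77
P = 18592.2 W


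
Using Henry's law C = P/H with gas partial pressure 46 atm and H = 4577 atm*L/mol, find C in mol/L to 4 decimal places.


C = P / H
C = 46 / 4577
C = 0.0101 mol/L


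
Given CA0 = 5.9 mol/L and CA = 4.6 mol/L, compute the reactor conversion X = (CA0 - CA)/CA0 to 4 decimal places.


X = (CA0 - CA) / CA0
X = (5.9 - 4.6) / 5.9
X = 1.3 / 5.9
X = 0.2203


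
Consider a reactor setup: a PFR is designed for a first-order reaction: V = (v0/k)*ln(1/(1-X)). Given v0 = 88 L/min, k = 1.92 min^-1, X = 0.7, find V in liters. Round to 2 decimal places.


V = (v0/k) * ln(1/(1-X))
V = (88/1.92) * ln(1/(1-0.7))
V = 45.833333 * ln(3.333333)
V = 45.833333 * 1.203973
V = 55.18 L


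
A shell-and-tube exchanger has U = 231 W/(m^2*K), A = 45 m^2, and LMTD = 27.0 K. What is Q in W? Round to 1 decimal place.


Q = U * A * LMTD
Q = 231 * 45 * 27.0
Q = 280665.0 W


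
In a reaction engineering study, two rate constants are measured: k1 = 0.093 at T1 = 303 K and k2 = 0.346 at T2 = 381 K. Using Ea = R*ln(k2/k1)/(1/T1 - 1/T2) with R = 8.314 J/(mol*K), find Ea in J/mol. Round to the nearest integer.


Ea = R * ln(k2/k1) / (1/T1 - 1/T2)
ln(k2/k1) = ln(0.346/0.093) = 1.3138393
1/T1 - 1/T2 = 1/303 - 1/381 = 0.000675658117
Ea = 8.314 * 1.3138393 / 0.000675658117
Ea = 16167 J/mol


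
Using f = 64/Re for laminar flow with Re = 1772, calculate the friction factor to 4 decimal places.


f = 64 / Re
f = 64 / 1772
f = 0.0361


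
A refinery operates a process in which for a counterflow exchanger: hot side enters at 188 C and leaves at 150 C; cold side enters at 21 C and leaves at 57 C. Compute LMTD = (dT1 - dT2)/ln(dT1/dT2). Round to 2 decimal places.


dT1 = Th_in - Tc_out = 188 - 57 = 131
dT2 = Th_out - Tc_in = 150 - 21 = 129
LMTD = (dT1 - dT2) / ln(dT1/dT2)
LMTD = (131 - 129) / ln(131/129)
LMTD = 130.00 K


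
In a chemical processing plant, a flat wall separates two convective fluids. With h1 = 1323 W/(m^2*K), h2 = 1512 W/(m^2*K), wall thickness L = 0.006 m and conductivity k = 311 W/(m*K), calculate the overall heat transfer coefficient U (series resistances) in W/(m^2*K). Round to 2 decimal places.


1/U = 1/h1 + L/k + 1/h2
1/U = 1/1323 + 0.006/311 + 1/1512
1/U = 0.0007558579 + 1.92926e-05 + 0.0006613757
1/U = 0.0014365262
U = 696.12 W/(m^2*K)


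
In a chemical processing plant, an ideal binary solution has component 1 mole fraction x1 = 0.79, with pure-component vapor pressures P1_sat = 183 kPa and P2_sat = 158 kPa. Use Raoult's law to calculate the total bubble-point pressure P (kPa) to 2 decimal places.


P = x1*P1_sat + x2*P2_sat
x2 = 1 - x1 = 1 - 0.79 = 0.21
P = 0.79*183 + 0.21*158
P = 144.57 + 33.18
P = 177.75 kPa


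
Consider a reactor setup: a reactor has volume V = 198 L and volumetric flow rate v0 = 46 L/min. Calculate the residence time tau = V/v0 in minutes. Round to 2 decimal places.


tau = V / v0
tau = 198 / 46
tau = 4.30 min


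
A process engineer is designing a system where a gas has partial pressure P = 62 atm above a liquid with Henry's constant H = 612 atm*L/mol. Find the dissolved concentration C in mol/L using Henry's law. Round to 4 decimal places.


C = P / H
C = 62 / 612
C = 0.1013 mol/L


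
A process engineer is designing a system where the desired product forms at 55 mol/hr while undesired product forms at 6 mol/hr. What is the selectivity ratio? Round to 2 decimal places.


S = desired product rate / undesired product rate
S = 55 / 6
S = 9.17


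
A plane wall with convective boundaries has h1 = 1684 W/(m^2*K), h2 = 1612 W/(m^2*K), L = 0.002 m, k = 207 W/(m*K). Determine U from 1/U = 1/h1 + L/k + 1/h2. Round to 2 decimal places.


1/U = 1/h1 + L/k + 1/h2
1/U = 1/1684 + 0.002/207 + 1/1612
1/U = 0.0005938242 + 9.6618e-06 + 0.0006203474
1/U = 0.0012238334
U = 817.10 W/(m^2*K)


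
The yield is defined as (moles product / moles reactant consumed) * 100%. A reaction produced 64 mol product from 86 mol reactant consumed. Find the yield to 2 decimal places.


Yield = (moles product / moles consumed) * 100%
Yield = (64 / 86) * 100
Yield = 0.7442 * 100
Yield = 74.42%


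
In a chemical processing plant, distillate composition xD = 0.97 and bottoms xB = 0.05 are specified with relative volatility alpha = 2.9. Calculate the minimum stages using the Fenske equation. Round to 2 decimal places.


N_min = ln((xD*(1-xB))/(xB*(1-xD))) / ln(alpha)
Numerator inside ln: 0.9215 / 0.0015 = 614.333333
ln(614.333333) = 6.420538
ln(alpha) = ln(2.9) = 1.064711
N_min = 6.420538 / 1.064711 = 6.03


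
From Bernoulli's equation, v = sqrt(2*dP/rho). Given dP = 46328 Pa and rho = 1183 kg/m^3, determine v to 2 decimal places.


v = sqrt(2*dP/rho)
v = sqrt(2*46328/1183)
v = sqrt(78.322908)
v = 8.85 m/s


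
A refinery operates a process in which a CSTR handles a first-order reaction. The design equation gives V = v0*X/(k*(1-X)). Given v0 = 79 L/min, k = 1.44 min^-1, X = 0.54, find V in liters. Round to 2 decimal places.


V = v0 * X / (k * (1 - X))
V = 79 * 0.54 / (1.44 * (1 - 0.54))
V = 42.66 / (1.44 * 0.46)
V = 42.66 / 0.6624
V = 64.40 L


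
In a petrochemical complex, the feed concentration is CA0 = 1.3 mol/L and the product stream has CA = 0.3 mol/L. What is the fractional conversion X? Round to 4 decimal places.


X = (CA0 - CA) / CA0
X = (1.3 - 0.3) / 1.3
X = 1.0 / 1.3
X = 0.7692


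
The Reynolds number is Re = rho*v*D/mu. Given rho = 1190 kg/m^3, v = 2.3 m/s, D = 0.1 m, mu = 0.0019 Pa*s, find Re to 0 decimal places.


Re = rho * v * D / mu
Re = 1190 * 2.3 * 0.1 / 0.0019
Re = 273.7 / 0.0019
Re = 144053


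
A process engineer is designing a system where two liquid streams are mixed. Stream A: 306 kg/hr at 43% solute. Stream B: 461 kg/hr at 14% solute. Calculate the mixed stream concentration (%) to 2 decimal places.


Mass balance on solute: F1*x1 + F2*x2 = F3*x3
F3 = F1 + F2 = 306 + 461 = 767 kg/hr
x3 = (F1*x1 + F2*x2)/F3
x3 = (306*0.43 + 461*0.14) / 767
x3 = 25.57%


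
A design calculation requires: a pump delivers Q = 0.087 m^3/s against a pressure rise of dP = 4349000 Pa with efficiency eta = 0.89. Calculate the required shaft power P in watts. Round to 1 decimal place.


P = Q * dP / eta
P = 0.087 * 4349000 / 0.89
P = 378363.0 / 0.89
P = 425127.0 W


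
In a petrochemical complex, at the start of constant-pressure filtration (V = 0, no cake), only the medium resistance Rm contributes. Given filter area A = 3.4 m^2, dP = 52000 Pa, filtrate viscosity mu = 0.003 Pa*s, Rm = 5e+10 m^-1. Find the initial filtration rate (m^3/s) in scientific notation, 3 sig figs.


rate = A * dP / (mu * Rm)
rate = 3.4 * 52000 / (0.003 * 5e+10)
rate = 176800.0 / 1.500e+08
rate = 1.18e-03 m^3/s


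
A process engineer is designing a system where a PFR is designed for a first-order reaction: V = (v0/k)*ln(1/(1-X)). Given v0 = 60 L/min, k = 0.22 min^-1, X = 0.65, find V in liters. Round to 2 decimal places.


V = (v0/k) * ln(1/(1-X))
V = (60/0.22) * ln(1/(1-0.65))
V = 272.727273 * ln(2.857143)
V = 272.727273 * 1.049822
V = 286.32 L


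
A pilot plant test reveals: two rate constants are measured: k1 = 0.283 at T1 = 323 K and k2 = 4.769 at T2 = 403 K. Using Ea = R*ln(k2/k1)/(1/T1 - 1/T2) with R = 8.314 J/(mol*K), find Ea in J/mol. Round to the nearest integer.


Ea = R * ln(k2/k1) / (1/T1 - 1/T2)
ln(k2/k1) = ln(4.769/0.283) = 2.824445
1/T1 - 1/T2 = 1/323 - 1/403 = 0.000614585654
Ea = 8.314 * 2.824445 / 0.000614585654
Ea = 38209 J/mol


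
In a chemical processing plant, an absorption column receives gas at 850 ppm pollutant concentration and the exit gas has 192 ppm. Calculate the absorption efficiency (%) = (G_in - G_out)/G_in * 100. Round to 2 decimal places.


Efficiency = (G_in - G_out) / G_in * 100%
Efficiency = (850 - 192) / 850 * 100
Efficiency = 658 / 850 * 100
Efficiency = 77.41%


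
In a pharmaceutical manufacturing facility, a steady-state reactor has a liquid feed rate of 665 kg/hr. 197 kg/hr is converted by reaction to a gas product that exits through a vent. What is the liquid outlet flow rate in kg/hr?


Steady-state mass balance on the main outlet: F_out = F_in - F_removed
F_out = 665 - 197
F_out = 468 kg/hr


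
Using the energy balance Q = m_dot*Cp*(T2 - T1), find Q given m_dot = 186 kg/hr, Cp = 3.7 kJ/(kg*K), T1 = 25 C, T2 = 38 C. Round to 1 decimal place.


Q = m_dot * Cp * (T2 - T1)
Q = 186 * 3.7 * (38 - 25)
Q = 186 * 3.7 * 13
Q = 8946.6 kJ/hr


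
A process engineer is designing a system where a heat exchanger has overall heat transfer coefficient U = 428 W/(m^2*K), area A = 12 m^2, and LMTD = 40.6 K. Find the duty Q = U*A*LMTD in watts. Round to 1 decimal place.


Q = U * A * LMTD
Q = 428 * 12 * 40.6
Q = 208521.6 W


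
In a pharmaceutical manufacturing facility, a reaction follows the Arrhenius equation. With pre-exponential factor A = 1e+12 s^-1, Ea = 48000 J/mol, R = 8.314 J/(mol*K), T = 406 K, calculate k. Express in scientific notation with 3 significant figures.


k = A * exp(-Ea/(R*T))
k = 1e+12 * exp(-48000 / (8.314 * 406))
k = 1e+12 * exp(-14.220183)
k = 6.67e+05


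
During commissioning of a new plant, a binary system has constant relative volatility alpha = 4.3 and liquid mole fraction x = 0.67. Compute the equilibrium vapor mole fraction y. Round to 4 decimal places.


y = alpha*x / (1 + (alpha-1)*x)
y = 4.3*0.67 / (1 + (4.3-1)*0.67)
y = 2.881 / (1 + 2.211)
y = 2.881 / 3.211
y = 0.8972


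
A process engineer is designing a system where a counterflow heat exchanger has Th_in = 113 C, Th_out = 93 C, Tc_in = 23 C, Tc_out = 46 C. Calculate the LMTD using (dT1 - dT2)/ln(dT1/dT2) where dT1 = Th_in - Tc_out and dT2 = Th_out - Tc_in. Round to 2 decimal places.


dT1 = Th_in - Tc_out = 113 - 46 = 67
dT2 = Th_out - Tc_in = 93 - 23 = 70
LMTD = (dT1 - dT2) / ln(dT1/dT2)
LMTD = (67 - 70) / ln(67/70)
LMTD = 68.49 K


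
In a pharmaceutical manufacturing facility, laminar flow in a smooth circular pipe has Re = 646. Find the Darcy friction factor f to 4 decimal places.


f = 64 / Re
f = 64 / 646
f = 0.0991


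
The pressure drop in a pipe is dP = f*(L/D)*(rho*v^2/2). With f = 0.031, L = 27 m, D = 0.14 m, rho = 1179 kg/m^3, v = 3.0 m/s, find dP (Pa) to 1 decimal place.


dP = f * (L/D) * (rho*v^2/2)
dP = 0.031 * (27/0.14) * (1179*3.0^2/2)
L/D = 192.85714286
rho*v^2/2 = 1179*9.0/2 = 5305.5
dP = 0.031 * 192.85714286 * 5305.5
dP = 31719.3 Pa


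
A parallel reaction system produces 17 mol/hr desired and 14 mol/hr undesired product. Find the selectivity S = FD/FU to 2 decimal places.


S = desired product rate / undesired product rate
S = 17 / 14
S = 1.21


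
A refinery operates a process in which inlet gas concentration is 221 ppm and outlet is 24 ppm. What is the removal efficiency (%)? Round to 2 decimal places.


Efficiency = (G_in - G_out) / G_in * 100%
Efficiency = (221 - 24) / 221 * 100
Efficiency = 197 / 221 * 100
Efficiency = 89.14%


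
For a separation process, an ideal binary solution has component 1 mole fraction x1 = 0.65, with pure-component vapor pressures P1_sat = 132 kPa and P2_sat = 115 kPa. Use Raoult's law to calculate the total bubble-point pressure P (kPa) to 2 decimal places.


P = x1*P1_sat + x2*P2_sat
x2 = 1 - x1 = 1 - 0.65 = 0.35
P = 0.65*132 + 0.35*115
P = 85.8 + 40.25
P = 126.05 kPa


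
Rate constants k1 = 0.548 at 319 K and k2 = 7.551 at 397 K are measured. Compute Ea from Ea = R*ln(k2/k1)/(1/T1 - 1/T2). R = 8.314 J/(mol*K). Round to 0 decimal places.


Ea = R * ln(k2/k1) / (1/T1 - 1/T2)
ln(k2/k1) = ln(7.551/0.548) = 2.62316
1/T1 - 1/T2 = 1/319 - 1/397 = 0.000615904551
Ea = 8.314 * 2.62316 / 0.000615904551
Ea = 35410 J/mol


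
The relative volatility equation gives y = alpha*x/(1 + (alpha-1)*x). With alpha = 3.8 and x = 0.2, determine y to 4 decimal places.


y = alpha*x / (1 + (alpha-1)*x)
y = 3.8*0.2 / (1 + (3.8-1)*0.2)
y = 0.76 / (1 + 0.56)
y = 0.76 / 1.56
y = 0.4872


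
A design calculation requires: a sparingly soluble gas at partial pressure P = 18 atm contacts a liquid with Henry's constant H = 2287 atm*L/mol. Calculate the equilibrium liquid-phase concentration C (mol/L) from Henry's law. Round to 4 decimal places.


C = P / H
C = 18 / 2287
C = 0.0079 mol/L


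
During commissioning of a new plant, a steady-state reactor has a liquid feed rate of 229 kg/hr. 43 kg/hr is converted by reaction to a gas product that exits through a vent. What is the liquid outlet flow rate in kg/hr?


Steady-state mass balance on the main outlet: F_out = F_in - F_removed
F_out = 229 - 43
F_out = 186 kg/hr


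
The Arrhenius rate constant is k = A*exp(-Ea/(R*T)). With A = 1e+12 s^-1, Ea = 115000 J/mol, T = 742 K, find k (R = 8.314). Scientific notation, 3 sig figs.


k = A * exp(-Ea/(R*T))
k = 1e+12 * exp(-115000 / (8.314 * 742))
k = 1e+12 * exp(-18.641631)
k = 8.02e+03


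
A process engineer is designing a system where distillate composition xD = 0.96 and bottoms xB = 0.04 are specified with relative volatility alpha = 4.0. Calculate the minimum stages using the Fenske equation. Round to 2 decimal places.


N_min = ln((xD*(1-xB))/(xB*(1-xD))) / ln(alpha)
Numerator inside ln: 0.9216 / 0.0016 = 576.0
ln(576.0) = 6.356108
ln(alpha) = ln(4.0) = 1.386294
N_min = 6.356108 / 1.386294 = 4.58


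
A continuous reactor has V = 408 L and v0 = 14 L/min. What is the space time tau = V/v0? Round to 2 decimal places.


tau = V / v0
tau = 408 / 14
tau = 29.14 min


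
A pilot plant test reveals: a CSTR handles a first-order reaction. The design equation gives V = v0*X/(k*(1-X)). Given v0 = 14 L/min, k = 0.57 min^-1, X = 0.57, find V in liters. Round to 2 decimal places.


V = v0 * X / (k * (1 - X))
V = 14 * 0.57 / (0.57 * (1 - 0.57))
V = 7.98 / (0.57 * 0.43)
V = 7.98 / 0.2451
V = 32.56 L


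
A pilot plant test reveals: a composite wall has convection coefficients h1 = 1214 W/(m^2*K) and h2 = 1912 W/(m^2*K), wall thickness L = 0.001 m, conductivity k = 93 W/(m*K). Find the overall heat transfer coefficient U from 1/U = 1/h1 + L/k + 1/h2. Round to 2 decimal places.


1/U = 1/h1 + L/k + 1/h2
1/U = 1/1214 + 0.001/93 + 1/1912
1/U = 0.0008237232 + 1.07527e-05 + 0.0005230126
1/U = 0.0013574885
U = 736.65 W/(m^2*K)


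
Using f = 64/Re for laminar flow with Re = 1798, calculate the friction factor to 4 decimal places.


f = 64 / Re
f = 64 / 1798
f = 0.0356


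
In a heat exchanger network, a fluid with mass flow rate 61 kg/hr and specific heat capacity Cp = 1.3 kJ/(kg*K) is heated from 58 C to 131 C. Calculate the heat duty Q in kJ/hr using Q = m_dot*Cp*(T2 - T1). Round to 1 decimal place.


Q = m_dot * Cp * (T2 - T1)
Q = 61 * 1.3 * (131 - 58)
Q = 61 * 1.3 * 73
Q = 5788.9 kJ/hr


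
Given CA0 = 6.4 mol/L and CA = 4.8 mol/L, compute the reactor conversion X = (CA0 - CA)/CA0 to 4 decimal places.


X = (CA0 - CA) / CA0
X = (6.4 - 4.8) / 6.4
X = 1.6 / 6.4
X = 0.2500


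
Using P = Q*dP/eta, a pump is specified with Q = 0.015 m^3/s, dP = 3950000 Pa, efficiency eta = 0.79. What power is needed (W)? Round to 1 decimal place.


P = Q * dP / eta
P = 0.015 * 3950000 / 0.79
P = 59250.0 / 0.79
P = 75000.0 W


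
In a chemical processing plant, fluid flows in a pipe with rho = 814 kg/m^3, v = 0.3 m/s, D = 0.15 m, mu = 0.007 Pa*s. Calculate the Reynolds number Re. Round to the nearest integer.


Re = rho * v * D / mu
Re = 814 * 0.3 * 0.15 / 0.007
Re = 36.63 / 0.007
Re = 5233


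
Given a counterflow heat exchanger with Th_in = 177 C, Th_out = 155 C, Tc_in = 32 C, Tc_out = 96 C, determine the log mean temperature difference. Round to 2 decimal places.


dT1 = Th_in - Tc_out = 177 - 96 = 81
dT2 = Th_out - Tc_in = 155 - 32 = 123
LMTD = (dT1 - dT2) / ln(dT1/dT2)
LMTD = (81 - 123) / ln(81/123)
LMTD = 100.54 K


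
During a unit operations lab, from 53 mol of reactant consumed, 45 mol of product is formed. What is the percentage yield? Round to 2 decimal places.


Yield = (moles product / moles consumed) * 100%
Yield = (45 / 53) * 100
Yield = 0.8491 * 100
Yield = 84.91%


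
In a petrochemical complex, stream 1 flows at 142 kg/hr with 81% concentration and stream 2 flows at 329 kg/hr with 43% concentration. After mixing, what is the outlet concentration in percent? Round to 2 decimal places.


Mass balance on solute: F1*x1 + F2*x2 = F3*x3
F3 = F1 + F2 = 142 + 329 = 471 kg/hr
x3 = (F1*x1 + F2*x2)/F3
x3 = (142*0.81 + 329*0.43) / 471
x3 = 54.46%


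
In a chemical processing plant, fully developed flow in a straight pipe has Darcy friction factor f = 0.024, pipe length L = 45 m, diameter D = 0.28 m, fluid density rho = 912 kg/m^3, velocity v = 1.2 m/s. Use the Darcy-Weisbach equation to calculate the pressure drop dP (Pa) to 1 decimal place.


dP = f * (L/D) * (rho*v^2/2)
dP = 0.024 * (45/0.28) * (912*1.2^2/2)
L/D = 160.71428571
rho*v^2/2 = 912*1.44/2 = 656.64
dP = 0.024 * 160.71428571 * 656.64
dP = 2532.8 Pa


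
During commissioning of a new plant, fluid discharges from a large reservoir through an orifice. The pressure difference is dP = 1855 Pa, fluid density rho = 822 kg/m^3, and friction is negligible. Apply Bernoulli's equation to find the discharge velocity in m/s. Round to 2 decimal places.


v = sqrt(2*dP/rho)
v = sqrt(2*1855/822)
v = sqrt(4.513382)
v = 2.12 m/s


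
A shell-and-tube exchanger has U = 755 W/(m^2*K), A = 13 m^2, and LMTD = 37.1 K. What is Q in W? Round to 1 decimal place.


Q = U * A * LMTD
Q = 755 * 13 * 37.1
Q = 364136.5 W


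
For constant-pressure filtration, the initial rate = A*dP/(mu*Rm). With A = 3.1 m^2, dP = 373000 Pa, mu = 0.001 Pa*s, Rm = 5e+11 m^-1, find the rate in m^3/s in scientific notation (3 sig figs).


rate = A * dP / (mu * Rm)
rate = 3.1 * 373000 / (0.001 * 5e+11)
rate = 1156300.0 / 5.000e+08
rate = 2.31e-03 m^3/s


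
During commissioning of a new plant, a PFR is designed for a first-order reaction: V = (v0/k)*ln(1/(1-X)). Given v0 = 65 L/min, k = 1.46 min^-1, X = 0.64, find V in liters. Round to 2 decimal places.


V = (v0/k) * ln(1/(1-X))
V = (65/1.46) * ln(1/(1-0.64))
V = 44.520548 * ln(2.777778)
V = 44.520548 * 1.021651
V = 45.48 L


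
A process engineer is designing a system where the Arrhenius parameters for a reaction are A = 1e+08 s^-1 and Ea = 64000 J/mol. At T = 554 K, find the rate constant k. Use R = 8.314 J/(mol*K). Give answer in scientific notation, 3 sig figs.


k = A * exp(-Ea/(R*T))
k = 1e+08 * exp(-64000 / (8.314 * 554))
k = 1e+08 * exp(-13.895052)
k = 9.24e+01


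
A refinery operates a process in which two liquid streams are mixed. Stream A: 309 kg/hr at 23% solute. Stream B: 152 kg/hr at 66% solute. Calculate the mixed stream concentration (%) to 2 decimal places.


Mass balance on solute: F1*x1 + F2*x2 = F3*x3
F3 = F1 + F2 = 309 + 152 = 461 kg/hr
x3 = (F1*x1 + F2*x2)/F3
x3 = (309*0.23 + 152*0.66) / 461
x3 = 37.18%


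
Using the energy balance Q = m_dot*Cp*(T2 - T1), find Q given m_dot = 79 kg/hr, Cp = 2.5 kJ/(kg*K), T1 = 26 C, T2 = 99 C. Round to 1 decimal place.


Q = m_dot * Cp * (T2 - T1)
Q = 79 * 2.5 * (99 - 26)
Q = 79 * 2.5 * 73
Q = 14417.5 kJ/hr


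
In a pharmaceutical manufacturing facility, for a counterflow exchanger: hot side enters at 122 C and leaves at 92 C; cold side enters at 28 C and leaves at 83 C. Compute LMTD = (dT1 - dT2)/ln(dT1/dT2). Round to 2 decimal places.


dT1 = Th_in - Tc_out = 122 - 83 = 39
dT2 = Th_out - Tc_in = 92 - 28 = 64
LMTD = (dT1 - dT2) / ln(dT1/dT2)
LMTD = (39 - 64) / ln(39/64)
LMTD = 50.47 K


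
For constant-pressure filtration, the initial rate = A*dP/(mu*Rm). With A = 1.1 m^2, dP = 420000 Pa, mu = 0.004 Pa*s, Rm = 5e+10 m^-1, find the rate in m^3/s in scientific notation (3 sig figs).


rate = A * dP / (mu * Rm)
rate = 1.1 * 420000 / (0.004 * 5e+10)
rate = 462000.0 / 2.000e+08
rate = 2.31e-03 m^3/s


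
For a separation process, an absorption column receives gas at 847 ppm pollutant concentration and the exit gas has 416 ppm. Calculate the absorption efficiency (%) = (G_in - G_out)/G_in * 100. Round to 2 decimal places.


Efficiency = (G_in - G_out) / G_in * 100%
Efficiency = (847 - 416) / 847 * 100
Efficiency = 431 / 847 * 100
Efficiency = 50.89%


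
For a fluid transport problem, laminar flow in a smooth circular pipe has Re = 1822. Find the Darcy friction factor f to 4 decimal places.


f = 64 / Re
f = 64 / 1822
f = 0.0351


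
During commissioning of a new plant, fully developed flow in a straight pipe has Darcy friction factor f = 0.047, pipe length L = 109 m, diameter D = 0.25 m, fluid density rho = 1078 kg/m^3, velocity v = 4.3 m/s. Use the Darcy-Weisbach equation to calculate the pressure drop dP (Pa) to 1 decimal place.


dP = f * (L/D) * (rho*v^2/2)
dP = 0.047 * (109/0.25) * (1078*4.3^2/2)
L/D = 436.0
rho*v^2/2 = 1078*18.49/2 = 9966.11
dP = 0.047 * 436.0 * 9966.11
dP = 204225.5 Pa


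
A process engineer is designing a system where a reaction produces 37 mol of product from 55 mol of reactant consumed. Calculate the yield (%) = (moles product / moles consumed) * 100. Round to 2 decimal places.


Yield = (moles product / moles consumed) * 100%
Yield = (37 / 55) * 100
Yield = 0.6727 * 100
Yield = 67.27%


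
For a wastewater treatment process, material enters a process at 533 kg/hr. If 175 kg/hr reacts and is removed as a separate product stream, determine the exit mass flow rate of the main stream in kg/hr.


Steady-state mass balance on the main outlet: F_out = F_in - F_removed
F_out = 533 - 175
F_out = 358 kg/hr


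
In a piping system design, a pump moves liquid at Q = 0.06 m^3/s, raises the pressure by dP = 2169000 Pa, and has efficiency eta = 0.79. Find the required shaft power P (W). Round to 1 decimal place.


P = Q * dP / eta
P = 0.06 * 2169000 / 0.79
P = 130140.0 / 0.79
P = 164734.2 W


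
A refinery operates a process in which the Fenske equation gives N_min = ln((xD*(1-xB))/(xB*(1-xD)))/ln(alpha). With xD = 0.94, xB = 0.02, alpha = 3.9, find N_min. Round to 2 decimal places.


N_min = ln((xD*(1-xB))/(xB*(1-xD))) / ln(alpha)
Numerator inside ln: 0.9212 / 0.0012 = 767.666667
ln(767.666667) = 6.643356
ln(alpha) = ln(3.9) = 1.360977
N_min = 6.643356 / 1.360977 = 4.88


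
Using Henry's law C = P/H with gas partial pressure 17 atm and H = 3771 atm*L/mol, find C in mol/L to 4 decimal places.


C = P / H
C = 17 / 3771
C = 0.0045 mol/L


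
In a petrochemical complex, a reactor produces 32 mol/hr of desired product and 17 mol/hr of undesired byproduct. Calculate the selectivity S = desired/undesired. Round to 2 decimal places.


S = desired product rate / undesired product rate
S = 32 / 17
S = 1.88


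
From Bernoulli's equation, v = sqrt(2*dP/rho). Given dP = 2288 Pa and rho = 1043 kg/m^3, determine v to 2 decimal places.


v = sqrt(2*dP/rho)
v = sqrt(2*2288/1043)
v = sqrt(4.387344)
v = 2.09 m/s


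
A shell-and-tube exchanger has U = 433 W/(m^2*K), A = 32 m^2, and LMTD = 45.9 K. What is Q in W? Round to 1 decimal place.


Q = U * A * LMTD
Q = 433 * 32 * 45.9
Q = 635990.4 W


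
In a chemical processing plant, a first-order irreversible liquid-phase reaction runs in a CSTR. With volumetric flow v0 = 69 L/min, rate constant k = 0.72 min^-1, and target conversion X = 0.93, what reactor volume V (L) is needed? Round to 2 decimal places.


V = v0 * X / (k * (1 - X))
V = 69 * 0.93 / (0.72 * (1 - 0.93))
V = 64.17 / (0.72 * 0.07)
V = 64.17 / 0.0504
V = 1273.21 L


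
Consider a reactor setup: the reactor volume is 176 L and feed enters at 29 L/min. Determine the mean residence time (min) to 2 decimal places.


tau = V / v0
tau = 176 / 29
tau = 6.07 min


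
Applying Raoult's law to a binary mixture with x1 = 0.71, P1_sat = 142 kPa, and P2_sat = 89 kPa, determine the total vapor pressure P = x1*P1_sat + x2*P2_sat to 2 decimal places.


P = x1*P1_sat + x2*P2_sat
x2 = 1 - x1 = 1 - 0.71 = 0.29
P = 0.71*142 + 0.29*89
P = 100.82 + 25.81
P = 126.63 kPa


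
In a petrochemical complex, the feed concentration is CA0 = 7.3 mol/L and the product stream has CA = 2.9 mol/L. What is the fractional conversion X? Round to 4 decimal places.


X = (CA0 - CA) / CA0
X = (7.3 - 2.9) / 7.3
X = 4.4 / 7.3
X = 0.6027


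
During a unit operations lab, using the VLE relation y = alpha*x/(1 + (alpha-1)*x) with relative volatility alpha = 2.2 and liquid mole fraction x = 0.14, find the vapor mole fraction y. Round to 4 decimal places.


y = alpha*x / (1 + (alpha-1)*x)
y = 2.2*0.14 / (1 + (2.2-1)*0.14)
y = 0.308 / (1 + 0.168)
y = 0.308 / 1.168
y = 0.2637


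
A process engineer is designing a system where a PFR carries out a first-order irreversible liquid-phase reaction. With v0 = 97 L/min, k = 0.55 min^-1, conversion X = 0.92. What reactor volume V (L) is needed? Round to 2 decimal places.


V = (v0/k) * ln(1/(1-X))
V = (97/0.55) * ln(1/(1-0.92))
V = 176.363636 * ln(12.5)
V = 176.363636 * 2.525729
V = 445.45 L


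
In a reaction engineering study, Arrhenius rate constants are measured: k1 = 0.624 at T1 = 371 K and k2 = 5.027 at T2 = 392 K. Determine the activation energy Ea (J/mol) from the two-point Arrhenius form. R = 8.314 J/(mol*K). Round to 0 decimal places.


Ea = R * ln(k2/k1) / (1/T1 - 1/T2)
ln(k2/k1) = ln(5.027/0.624) = 2.0864283
1/T1 - 1/T2 = 1/371 - 1/392 = 0.000144397382
Ea = 8.314 * 2.0864283 / 0.000144397382
Ea = 120131 J/mol


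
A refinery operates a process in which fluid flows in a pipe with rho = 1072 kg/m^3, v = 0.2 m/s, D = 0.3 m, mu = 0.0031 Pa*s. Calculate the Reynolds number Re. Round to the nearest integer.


Re = rho * v * D / mu
Re = 1072 * 0.2 * 0.3 / 0.0031
Re = 64.32 / 0.0031
Re = 20748


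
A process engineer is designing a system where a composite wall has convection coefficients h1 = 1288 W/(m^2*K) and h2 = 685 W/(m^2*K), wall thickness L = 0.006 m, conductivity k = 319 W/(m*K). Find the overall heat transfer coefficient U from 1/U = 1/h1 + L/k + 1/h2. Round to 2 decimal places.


1/U = 1/h1 + L/k + 1/h2
1/U = 1/1288 + 0.006/319 + 1/685
1/U = 0.0007763975 + 1.88088e-05 + 0.001459854
1/U = 0.0022550603
U = 443.45 W/(m^2*K)


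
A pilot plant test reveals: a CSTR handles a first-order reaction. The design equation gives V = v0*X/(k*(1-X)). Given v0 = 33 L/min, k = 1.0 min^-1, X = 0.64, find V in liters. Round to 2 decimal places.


V = v0 * X / (k * (1 - X))
V = 33 * 0.64 / (1.0 * (1 - 0.64))
V = 21.12 / (1.0 * 0.36)
V = 21.12 / 0.36
V = 58.67 L


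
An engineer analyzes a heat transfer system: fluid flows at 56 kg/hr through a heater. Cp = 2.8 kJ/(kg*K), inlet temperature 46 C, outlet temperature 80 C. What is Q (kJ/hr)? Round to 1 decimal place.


Q = m_dot * Cp * (T2 - T1)
Q = 56 * 2.8 * (80 - 46)
Q = 56 * 2.8 * 34
Q = 5331.2 kJ/hr


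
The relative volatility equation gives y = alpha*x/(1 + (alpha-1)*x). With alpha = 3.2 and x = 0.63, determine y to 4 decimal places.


y = alpha*x / (1 + (alpha-1)*x)
y = 3.2*0.63 / (1 + (3.2-1)*0.63)
y = 2.016 / (1 + 1.386)
y = 2.016 / 2.386
y = 0.8449


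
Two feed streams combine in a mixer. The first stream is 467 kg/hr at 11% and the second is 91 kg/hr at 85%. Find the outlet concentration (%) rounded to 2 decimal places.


Mass balance on solute: F1*x1 + F2*x2 = F3*x3
F3 = F1 + F2 = 467 + 91 = 558 kg/hr
x3 = (F1*x1 + F2*x2)/F3
x3 = (467*0.11 + 91*0.85) / 558
x3 = 23.07%


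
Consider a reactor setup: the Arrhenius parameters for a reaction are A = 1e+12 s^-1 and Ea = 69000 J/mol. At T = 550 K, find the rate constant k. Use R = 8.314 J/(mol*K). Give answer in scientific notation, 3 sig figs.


k = A * exp(-Ea/(R*T))
k = 1e+12 * exp(-69000 / (8.314 * 550))
k = 1e+12 * exp(-15.089553)
k = 2.80e+05
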